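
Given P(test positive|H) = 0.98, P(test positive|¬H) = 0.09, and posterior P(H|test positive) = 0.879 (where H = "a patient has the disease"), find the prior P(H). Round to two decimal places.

In odds form, posterior odds = prior odds × likelihood ratio, so prior odds = posterior odds ÷ LR.
Posterior odds = 0.879/(1−0.879) = 7.2645. LR = 0.98/0.09 = 10.8889.
Prior odds = 7.2645/10.8889 = 0.6671, so P(H) = 0.6671/(1+0.6671) ≈ 0.40.

P(H) = 0.40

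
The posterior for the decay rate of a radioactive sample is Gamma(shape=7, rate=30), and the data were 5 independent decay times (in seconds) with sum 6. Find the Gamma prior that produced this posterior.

Gamma–exponential conjugacy: posterior shape = α + n, posterior rate = β + Σtᵢ.
So α = 7 − 5 = 2 and β = 30 − 6 = 24.

Gamma(shape=2, rate=24)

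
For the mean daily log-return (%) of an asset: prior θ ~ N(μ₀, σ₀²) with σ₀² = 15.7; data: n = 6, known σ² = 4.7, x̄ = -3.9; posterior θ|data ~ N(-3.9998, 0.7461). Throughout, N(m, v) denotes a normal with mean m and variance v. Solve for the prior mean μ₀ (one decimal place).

μ₀ = -6.0

With known observation variance, the Normal–Normal posterior has precision τ_n = τ₀ + n/σ² and mean μ_n = (τ₀μ₀ + (n/σ²)x̄)/τ_n.
Here τ₀ = 1/15.7 = 0.063694 and τ_data = 6/4.7 = 1.276596, so τ_n = 1.340290.
Rearranging for μ₀: μ₀ = (μ_n·τ_n − τ_data·x̄)/τ₀ = (-3.9998·1.340290 − 1.276596·-3.9) / 0.063694 = -0.382168/0.063694 ≈ -6.0.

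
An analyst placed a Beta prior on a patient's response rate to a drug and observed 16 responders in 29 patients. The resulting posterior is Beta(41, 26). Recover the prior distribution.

Beta(25, 13)

Beta is conjugate to the binomial likelihood: posterior = Beta(α+s, β+f).
Subtract the data counts: 41−16=25, 26−13=13.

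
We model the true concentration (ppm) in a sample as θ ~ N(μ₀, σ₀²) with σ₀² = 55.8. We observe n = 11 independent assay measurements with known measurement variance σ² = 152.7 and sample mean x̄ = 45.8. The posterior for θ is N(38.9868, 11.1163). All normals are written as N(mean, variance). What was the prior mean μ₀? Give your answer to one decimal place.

The posterior mean is a precision-weighted average: μ_n = (τ₀μ₀ + τ_data·x̄)/(τ₀+τ_data), with τ₀=1/σ₀² and τ_data=n/σ².
Here τ₀ = 1/55.8 = 0.017921 and τ_data = 11/152.7 = 0.072037, so τ_n = 0.089958.
Rearranging for μ₀: μ₀ = (μ_n·τ_n − τ_data·x̄)/τ₀ = (38.9868·0.089958 − 0.072037·45.8) / 0.017921 = 0.207880/0.017921 ≈ 11.6.

μ₀ = 11.6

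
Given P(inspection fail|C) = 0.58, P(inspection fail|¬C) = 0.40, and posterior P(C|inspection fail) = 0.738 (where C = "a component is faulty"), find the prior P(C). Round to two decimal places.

In odds form, posterior odds = prior odds × likelihood ratio, so prior odds = posterior odds ÷ LR.
Posterior odds = 0.738/(1−0.738) = 2.8168. LR = 0.58/0.40 = 1.4500.
Prior odds = 2.8168/1.4500 = 1.9426, so P(C) = 1.9426/(1+1.9426) ≈ 0.66.

P(C) = 0.66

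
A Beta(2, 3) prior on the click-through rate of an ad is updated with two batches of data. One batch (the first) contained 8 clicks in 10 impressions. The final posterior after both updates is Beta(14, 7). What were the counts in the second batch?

4 clicks and 2 non-clicks

Sequential conjugate updates are equivalent to a single update on the pooled data, so total successes = posterior α − prior α and total failures = posterior β − prior β.
Total across both batches: 14−2=12 clicks, 7−3=4 non-clicks.
Subtract the first batch: 12−8=4 clicks and 4−2=2 non-clicks.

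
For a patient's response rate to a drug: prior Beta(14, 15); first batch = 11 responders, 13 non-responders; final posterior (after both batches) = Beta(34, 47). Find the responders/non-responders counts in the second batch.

Because Beta–binomial updating is additive in the counts, the combined data contributed (α_post−α_prior, β_post−β_prior) successes and failures.
Total across both batches: 34−14=20 responders, 47−15=32 non-responders.
Subtract the first batch: 20−11=9 responders and 32−13=19 non-responders.

9 responders and 19 non-responders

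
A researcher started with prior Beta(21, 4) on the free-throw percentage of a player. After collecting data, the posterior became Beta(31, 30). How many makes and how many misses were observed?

Under Beta–binomial conjugacy the posterior parameters are (α+s, β+f).
So s = 31 − 21 = 10 and f = 30 − 4 = 26.

10 makes and 26 misses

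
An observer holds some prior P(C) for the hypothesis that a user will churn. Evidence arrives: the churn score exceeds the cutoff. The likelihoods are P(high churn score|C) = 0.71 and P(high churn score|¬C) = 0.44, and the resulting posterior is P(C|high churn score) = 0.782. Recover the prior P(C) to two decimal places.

P(C) = 0.69

In odds form, posterior odds = prior odds × likelihood ratio, so prior odds = posterior odds ÷ LR.
Posterior odds = 0.782/(1−0.782) = 3.5872. LR = 0.71/0.44 = 1.6136.
Prior odds = 3.5872/1.6136 = 2.2231, so P(C) = 2.2231/(1+2.2231) ≈ 0.69.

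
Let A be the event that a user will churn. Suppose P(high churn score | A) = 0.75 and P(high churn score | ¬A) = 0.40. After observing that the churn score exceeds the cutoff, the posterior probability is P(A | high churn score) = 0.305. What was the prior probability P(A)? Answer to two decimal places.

Bayes' rule in odds form gives O(A|E) = O(A)·[P(E|A)/P(E|¬A)], hence O(A) = O(A|E)/LR.
Posterior odds = 0.305/(1−0.305) = 0.4388. LR = 0.75/0.40 = 1.8750.
Prior odds = 0.4388/1.8750 = 0.2340, so P(A) = 0.2340/(1+0.2340) ≈ 0.19.

P(A) = 0.19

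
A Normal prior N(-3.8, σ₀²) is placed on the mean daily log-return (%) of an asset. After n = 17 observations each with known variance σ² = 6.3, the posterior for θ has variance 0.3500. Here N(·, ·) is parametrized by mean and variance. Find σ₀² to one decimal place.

σ₀² = 6.3

Posterior precision equals prior precision plus data precision: 1/σ_n² = 1/σ₀² + n/σ².
So 1/σ₀² = 1/0.3500 − 17/6.3 = 2.857143 − 2.698413 = 0.158730.
Hence σ₀² = 1/0.158730 ≈ 6.3.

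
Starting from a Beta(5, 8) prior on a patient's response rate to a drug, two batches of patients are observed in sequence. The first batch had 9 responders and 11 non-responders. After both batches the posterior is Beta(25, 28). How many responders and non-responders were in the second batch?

Because Beta–binomial updating is additive in the counts, the combined data contributed (α_post−α_prior, β_post−β_prior) successes and failures.
Total across both batches: 25−5=20 responders, 28−8=20 non-responders.
Subtract the first batch: 20−9=11 responders and 20−11=9 non-responders.

11 responders and 9 non-responders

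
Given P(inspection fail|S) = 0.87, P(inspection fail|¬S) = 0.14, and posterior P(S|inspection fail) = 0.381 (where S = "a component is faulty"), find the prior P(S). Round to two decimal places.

In odds form, posterior odds = prior odds × likelihood ratio, so prior odds = posterior odds ÷ LR.
Posterior odds = 0.381/(1−0.381) = 0.6155. LR = 0.87/0.14 = 6.2143.
Prior odds = 0.6155/6.2143 = 0.0990, so P(S) = 0.0990/(1+0.0990) ≈ 0.09.

P(S) = 0.09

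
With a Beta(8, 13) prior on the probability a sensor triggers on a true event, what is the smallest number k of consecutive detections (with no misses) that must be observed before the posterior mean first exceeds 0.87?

k = 80

After k detections and 0 misses the posterior is Beta(8+k, 13), with mean (8+k)/(8+13+k).
Set (8+k)/(21+k) > 0.87 and solve: k > (0.87·21 − 8)/(1 − 0.87) = 79.000.
The smallest integer exceeding 79.000 is 80.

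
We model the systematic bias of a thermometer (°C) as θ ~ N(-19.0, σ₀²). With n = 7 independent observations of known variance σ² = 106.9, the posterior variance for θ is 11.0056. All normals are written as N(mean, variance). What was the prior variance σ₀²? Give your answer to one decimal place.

σ₀² = 39.4

Posterior precision equals prior precision plus data precision: 1/σ_n² = 1/σ₀² + n/σ².
So 1/σ₀² = 1/11.0056 − 7/106.9 = 0.090863 − 0.065482 = 0.025381.
Hence σ₀² = 1/0.025381 ≈ 39.4.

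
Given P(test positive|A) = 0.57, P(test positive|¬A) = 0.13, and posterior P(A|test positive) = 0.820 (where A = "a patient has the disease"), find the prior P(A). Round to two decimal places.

In odds form, posterior odds = prior odds × likelihood ratio, so prior odds = posterior odds ÷ LR.
Posterior odds = 0.820/(1−0.820) = 4.5556. LR = 0.57/0.13 = 4.3846.
Prior odds = 4.5556/4.3846 = 1.0390, so P(A) = 1.0390/(1+1.0390) ≈ 0.51.

P(A) = 0.51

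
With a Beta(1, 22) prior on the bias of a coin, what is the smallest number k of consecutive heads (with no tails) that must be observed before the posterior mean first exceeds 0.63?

k = 37

After k heads and 0 tails the posterior is Beta(1+k, 22), with mean (1+k)/(1+22+k).
Set (1+k)/(23+k) > 0.63 and solve: k > (0.63·23 − 1)/(1 − 0.63) = 36.459.
The smallest integer exceeding 36.459 is 37.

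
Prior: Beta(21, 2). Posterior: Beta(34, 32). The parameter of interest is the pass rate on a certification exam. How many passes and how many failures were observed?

13 passes and 30 failures

Under Beta–binomial conjugacy the posterior parameters are (a+s, b+f).
Match parameters: s=34−21=13, f=32−2=30.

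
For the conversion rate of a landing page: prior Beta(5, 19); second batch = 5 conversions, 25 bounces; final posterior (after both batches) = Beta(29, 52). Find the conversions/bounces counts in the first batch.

19 conversions and 8 bounces

Because Beta–binomial updating is additive in the counts, the combined data contributed (α_post−α_prior, β_post−β_prior) successes and failures.
Total across both batches: 29−5=24 conversions, 52−19=33 bounces.
Subtract the second batch: 24−5=19 conversions and 33−25=8 bounces.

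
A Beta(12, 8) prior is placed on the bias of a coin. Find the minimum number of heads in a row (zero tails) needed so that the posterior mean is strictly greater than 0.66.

After k heads and 0 tails the posterior is Beta(12+k, 8), with mean (12+k)/(12+8+k).
Set (12+k)/(20+k) > 0.66 and solve: k > (0.66·20 − 12)/(1 − 0.66) = 3.529.
The smallest integer exceeding 3.529 is 4, and checking k=4: (16)/(24) = 0.6667 > 0.66.

k = 4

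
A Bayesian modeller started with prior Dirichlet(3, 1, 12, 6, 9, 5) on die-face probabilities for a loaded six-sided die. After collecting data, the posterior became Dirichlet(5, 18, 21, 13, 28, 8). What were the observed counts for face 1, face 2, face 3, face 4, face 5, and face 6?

For a Dirichlet(α) prior with multinomial counts c, the posterior is Dirichlet(α + c) componentwise.
Counts are posterior − prior componentwise: 5−3=2, 18−1=17, 21−12=9, 13−6=7, 28−9=19, 8−5=3.

counts (2, 17, 9, 7, 19, 3)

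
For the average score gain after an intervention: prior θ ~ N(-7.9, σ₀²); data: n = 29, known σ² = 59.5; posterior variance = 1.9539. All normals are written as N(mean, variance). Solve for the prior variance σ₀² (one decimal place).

For the Normal–Normal model with known σ², precisions add: τ_n = τ₀ + n/σ².
So 1/σ₀² = 1/1.9539 − 29/59.5 = 0.511797 − 0.487395 = 0.024402.
Hence σ₀² = 1/0.024402 ≈ 41.0.

σ₀² = 41.0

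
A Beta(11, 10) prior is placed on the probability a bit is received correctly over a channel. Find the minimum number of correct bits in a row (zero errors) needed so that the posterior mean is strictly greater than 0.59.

k = 4

After k correct bits and 0 errors the posterior is Beta(11+k, 10), with mean (11+k)/(11+10+k).
Set (11+k)/(21+k) > 0.59 and solve: k > (0.59·21 − 11)/(1 − 0.59) = 3.390.
The smallest integer exceeding 3.390 is 4, and checking k=4: (15)/(25) = 0.6000 > 0.59.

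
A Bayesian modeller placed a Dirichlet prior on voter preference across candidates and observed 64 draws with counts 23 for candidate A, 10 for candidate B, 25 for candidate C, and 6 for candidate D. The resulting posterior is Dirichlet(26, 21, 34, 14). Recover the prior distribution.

For a Dirichlet(α) prior with multinomial counts c, the posterior is Dirichlet(α + c) componentwise.
Subtract each count from the matching posterior parameter: 26−23=3, 21−10=11, 34−25=9, 14−6=8.

Dirichlet(3, 11, 9, 8)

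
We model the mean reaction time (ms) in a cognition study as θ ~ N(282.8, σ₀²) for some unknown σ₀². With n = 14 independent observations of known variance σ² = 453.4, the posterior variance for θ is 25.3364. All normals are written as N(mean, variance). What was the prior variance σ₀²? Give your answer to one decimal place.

σ₀² = 116.4

For the Normal–Normal model with known σ², precisions add: τ_n = τ₀ + n/σ².
So 1/σ₀² = 1/25.3364 − 14/453.4 = 0.039469 − 0.030878 = 0.008591.
Hence σ₀² = 1/0.008591 ≈ 116.4.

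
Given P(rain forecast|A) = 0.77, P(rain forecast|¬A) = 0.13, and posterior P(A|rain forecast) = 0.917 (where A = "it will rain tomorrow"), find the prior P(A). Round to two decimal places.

In odds form, posterior odds = prior odds × likelihood ratio, so prior odds = posterior odds ÷ LR.
Posterior odds = 0.917/(1−0.917) = 11.0482. LR = 0.77/0.13 = 5.9231.
Prior odds = 11.0482/5.9231 = 1.8653, so P(A) = 1.8653/(1+1.8653) ≈ 0.65.

P(A) = 0.65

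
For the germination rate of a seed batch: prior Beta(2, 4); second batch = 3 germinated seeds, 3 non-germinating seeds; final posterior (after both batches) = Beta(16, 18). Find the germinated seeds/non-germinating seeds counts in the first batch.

Because Beta–binomial updating is additive in the counts, the combined data contributed (α_post−α_prior, β_post−β_prior) successes and failures.
Total across both batches: 16−2=14 germinated seeds, 18−4=14 non-germinating seeds.
Subtract the second batch: 14−3=11 germinated seeds and 14−3=11 non-germinating seeds.

11 germinated seeds and 11 non-germinating seeds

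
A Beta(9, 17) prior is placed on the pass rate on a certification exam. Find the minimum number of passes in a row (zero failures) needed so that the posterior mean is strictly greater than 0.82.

k = 69

After k passes and 0 failures the posterior is Beta(9+k, 17), with mean (9+k)/(9+17+k).
Set (9+k)/(26+k) > 0.82 and solve: k > (0.82·26 − 9)/(1 − 0.82) = 68.444.
The smallest integer exceeding 68.444 is 69, and checking k=69: (78)/(95) = 0.8211 > 0.82.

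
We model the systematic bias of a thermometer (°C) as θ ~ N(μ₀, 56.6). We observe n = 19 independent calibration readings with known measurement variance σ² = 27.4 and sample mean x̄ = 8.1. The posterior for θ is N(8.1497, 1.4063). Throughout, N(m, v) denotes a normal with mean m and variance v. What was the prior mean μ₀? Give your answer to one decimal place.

μ₀ = 10.1

With known observation variance, the Normal–Normal posterior has precision τ_n = τ₀ + n/σ² and mean μ_n = (τ₀μ₀ + (n/σ²)x̄)/τ_n.
Here τ₀ = 1/56.6 = 0.017668 and τ_data = 19/27.4 = 0.693431, so τ_n = 0.711099.
Rearranging for μ₀: μ₀ = (μ_n·τ_n − τ_data·x̄)/τ₀ = (8.1497·0.711099 − 0.693431·8.1) / 0.017668 = 0.178452/0.017668 ≈ 10.1.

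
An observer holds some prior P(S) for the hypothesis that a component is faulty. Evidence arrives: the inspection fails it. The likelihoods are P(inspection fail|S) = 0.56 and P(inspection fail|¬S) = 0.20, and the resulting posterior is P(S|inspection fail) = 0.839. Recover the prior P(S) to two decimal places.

P(S) = 0.65

Bayes' rule in odds form gives O(S|E) = O(S)·[P(E|S)/P(E|¬S)], hence O(S) = O(S|E)/LR.
Posterior odds = 0.839/(1−0.839) = 5.2112. LR = 0.56/0.20 = 2.8000.
Prior odds = 5.2112/2.8000 = 1.8611, so P(S) = 1.8611/(1+1.8611) ≈ 0.65.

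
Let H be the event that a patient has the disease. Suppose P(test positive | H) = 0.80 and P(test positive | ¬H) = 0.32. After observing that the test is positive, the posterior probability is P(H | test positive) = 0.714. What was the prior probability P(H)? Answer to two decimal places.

In odds form, posterior odds = prior odds × likelihood ratio, so prior odds = posterior odds ÷ LR.
Posterior odds = 0.714/(1−0.714) = 2.4965. LR = 0.80/0.32 = 2.5000.
Prior odds = 2.4965/2.5000 = 0.9986, so P(H) = 0.9986/(1+0.9986) ≈ 0.50.

P(H) = 0.50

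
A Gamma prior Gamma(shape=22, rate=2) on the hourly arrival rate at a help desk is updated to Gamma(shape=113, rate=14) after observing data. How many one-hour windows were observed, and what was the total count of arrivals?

A Gamma(α, β) prior (rate parametrization) on a Poisson rate with n observations summing to S gives posterior Gamma(α+S, β+n).
Matching: Σxᵢ = 113 − 22 = 91 and n = 14 − 2 = 12.

n = 12 one-hour windows with total 91 arrivals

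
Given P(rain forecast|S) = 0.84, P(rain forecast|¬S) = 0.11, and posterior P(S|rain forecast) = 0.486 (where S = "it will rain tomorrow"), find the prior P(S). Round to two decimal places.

P(S) = 0.11

Bayes' rule in odds form gives O(S|E) = O(S)·[P(E|S)/P(E|¬S)], hence O(S) = O(S|E)/LR.
Posterior odds = 0.486/(1−0.486) = 0.9455. LR = 0.84/0.11 = 7.6364.
Prior odds = 0.9455/7.6364 = 0.1238, so P(S) = 0.1238/(1+0.1238) ≈ 0.11.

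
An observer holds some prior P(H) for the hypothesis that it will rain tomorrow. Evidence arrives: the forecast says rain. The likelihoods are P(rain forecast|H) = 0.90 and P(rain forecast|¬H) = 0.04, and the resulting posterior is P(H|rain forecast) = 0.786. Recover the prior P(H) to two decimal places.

P(H) = 0.14

In odds form, posterior odds = prior odds × likelihood ratio, so prior odds = posterior odds ÷ LR.
Posterior odds = 0.786/(1−0.786) = 3.6729. LR = 0.90/0.04 = 22.5000.
Prior odds = 3.6729/22.5000 = 0.1632, so P(H) = 0.1632/(1+0.1632) ≈ 0.14.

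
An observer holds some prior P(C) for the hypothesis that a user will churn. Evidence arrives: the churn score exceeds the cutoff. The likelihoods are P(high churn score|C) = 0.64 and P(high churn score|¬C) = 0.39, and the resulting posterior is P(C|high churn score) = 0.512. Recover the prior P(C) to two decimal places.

Bayes' rule in odds form gives O(C|E) = O(C)·[P(E|C)/P(E|¬C)], hence O(C) = O(C|E)/LR.
Posterior odds = 0.512/(1−0.512) = 1.0492. LR = 0.64/0.39 = 1.6410.
Prior odds = 1.0492/1.6410 = 0.6394, so P(C) = 0.6394/(1+0.6394) ≈ 0.39.

P(C) = 0.39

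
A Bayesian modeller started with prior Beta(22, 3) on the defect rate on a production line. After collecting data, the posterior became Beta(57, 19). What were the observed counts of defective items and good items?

A Beta(α, β) prior with s successes and f failures in binomial data gives a Beta(α+s, β+f) posterior.
Match parameters: s=57−22=35, f=19−3=16.

35 defective items and 16 good items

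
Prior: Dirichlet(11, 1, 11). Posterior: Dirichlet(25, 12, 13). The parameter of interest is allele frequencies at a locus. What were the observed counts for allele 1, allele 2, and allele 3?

For a Dirichlet(α) prior with multinomial counts c, the posterior is Dirichlet(α + c) componentwise.
Counts are posterior − prior componentwise: 25−11=14, 12−1=11, 13−11=2.

counts (14, 11, 2)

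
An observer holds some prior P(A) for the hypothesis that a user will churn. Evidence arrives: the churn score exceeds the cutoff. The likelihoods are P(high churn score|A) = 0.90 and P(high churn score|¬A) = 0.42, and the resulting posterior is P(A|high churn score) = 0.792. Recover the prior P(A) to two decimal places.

P(A) = 0.64

Bayes' rule in odds form gives O(A|E) = O(A)·[P(E|A)/P(E|¬A)], hence O(A) = O(A|E)/LR.
Posterior odds = 0.792/(1−0.792) = 3.8077. LR = 0.90/0.42 = 2.1429.
Prior odds = 3.8077/2.1429 = 1.7769, so P(A) = 1.7769/(1+1.7769) ≈ 0.64.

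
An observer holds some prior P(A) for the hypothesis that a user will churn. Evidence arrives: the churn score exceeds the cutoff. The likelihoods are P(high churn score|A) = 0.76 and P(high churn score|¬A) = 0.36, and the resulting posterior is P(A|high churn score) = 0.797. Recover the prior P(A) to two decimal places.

P(A) = 0.65

In odds form, posterior odds = prior odds × likelihood ratio, so prior odds = posterior odds ÷ LR.
Posterior odds = 0.797/(1−0.797) = 3.9261. LR = 0.76/0.36 = 2.1111.
Prior odds = 3.9261/2.1111 = 1.8597, so P(A) = 1.8597/(1+1.8597) ≈ 0.65.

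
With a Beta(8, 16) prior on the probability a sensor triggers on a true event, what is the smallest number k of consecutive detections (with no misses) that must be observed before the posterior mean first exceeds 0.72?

k = 34

After k detections and 0 misses the posterior is Beta(8+k, 16), with mean (8+k)/(8+16+k).
Set (8+k)/(24+k) > 0.72 and solve: k > (0.72·24 − 8)/(1 − 0.72) = 33.143.
The smallest integer exceeding 33.143 is 34, and checking k=34: (42)/(58) = 0.7241 > 0.72.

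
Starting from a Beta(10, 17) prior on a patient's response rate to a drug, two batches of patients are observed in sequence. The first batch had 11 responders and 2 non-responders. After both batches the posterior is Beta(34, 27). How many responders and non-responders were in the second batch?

13 responders and 8 non-responders

Because Beta–binomial updating is additive in the counts, the combined data contributed (α_post−α_prior, β_post−β_prior) successes and failures.
Total across both batches: 34−10=24 responders, 27−17=10 non-responders.
Subtract the first batch: 24−11=13 responders and 10−2=8 non-responders.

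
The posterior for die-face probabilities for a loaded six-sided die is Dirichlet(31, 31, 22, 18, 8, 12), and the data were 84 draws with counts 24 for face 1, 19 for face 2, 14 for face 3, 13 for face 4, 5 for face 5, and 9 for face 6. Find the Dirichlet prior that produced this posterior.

For a Dirichlet(α) prior with multinomial counts c, the posterior is Dirichlet(α + c) componentwise.
Subtract each count from the matching posterior parameter: 31−24=7, 31−19=12, 22−14=8, 18−13=5, 8−5=3, 12−9=3.

Dirichlet(7, 12, 8, 5, 3, 3)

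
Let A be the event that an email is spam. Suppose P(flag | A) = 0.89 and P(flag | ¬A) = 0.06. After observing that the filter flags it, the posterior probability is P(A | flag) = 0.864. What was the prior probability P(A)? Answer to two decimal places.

Bayes' rule in odds form gives O(A|E) = O(A)·[P(E|A)/P(E|¬A)], hence O(A) = O(A|E)/LR.
Posterior odds = 0.864/(1−0.864) = 6.3529. LR = 0.89/0.06 = 14.8333.
Prior odds = 6.3529/14.8333 = 0.4283, so P(A) = 0.4283/(1+0.4283) ≈ 0.30.

P(A) = 0.30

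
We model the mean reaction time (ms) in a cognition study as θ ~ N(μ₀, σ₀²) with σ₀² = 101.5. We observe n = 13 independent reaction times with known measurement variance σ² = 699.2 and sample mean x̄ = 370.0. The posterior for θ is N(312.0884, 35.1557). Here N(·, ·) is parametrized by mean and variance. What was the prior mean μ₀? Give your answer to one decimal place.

μ₀ = 202.8

The posterior mean is a precision-weighted average: μ_n = (τ₀μ₀ + τ_data·x̄)/(τ₀+τ_data), with τ₀=1/σ₀² and τ_data=n/σ².
Here τ₀ = 1/101.5 = 0.009852 and τ_data = 13/699.2 = 0.018593, so τ_n = 0.028445.
Rearranging for μ₀: μ₀ = (μ_n·τ_n − τ_data·x̄)/τ₀ = (312.0884·0.028445 − 0.018593·370.0) / 0.009852 = 1.997945/0.009852 ≈ 202.8.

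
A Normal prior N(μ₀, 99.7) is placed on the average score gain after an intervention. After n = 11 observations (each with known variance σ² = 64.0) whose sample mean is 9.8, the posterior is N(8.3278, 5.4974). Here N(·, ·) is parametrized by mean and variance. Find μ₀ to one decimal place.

μ₀ = -16.9

The posterior mean is a precision-weighted average: μ_n = (τ₀μ₀ + τ_data·x̄)/(τ₀+τ_data), with τ₀=1/σ₀² and τ_data=n/σ².
Here τ₀ = 1/99.7 = 0.010030 and τ_data = 11/64.0 = 0.171875, so τ_n = 0.181905.
Rearranging for μ₀: μ₀ = (μ_n·τ_n − τ_data·x̄)/τ₀ = (8.3278·0.181905 − 0.171875·9.8) / 0.010030 = -0.169507/0.010030 ≈ -16.9.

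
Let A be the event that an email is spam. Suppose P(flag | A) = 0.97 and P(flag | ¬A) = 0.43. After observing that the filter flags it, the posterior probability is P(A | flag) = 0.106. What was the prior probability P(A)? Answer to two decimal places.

P(A) = 0.05

Bayes' rule in odds form gives O(A|E) = O(A)·[P(E|A)/P(E|¬A)], hence O(A) = O(A|E)/LR.
Posterior odds = 0.106/(1−0.106) = 0.1186. LR = 0.97/0.43 = 2.2558.
Prior odds = 0.1186/2.2558 = 0.0526, so P(A) = 0.0526/(1+0.0526) ≈ 0.05.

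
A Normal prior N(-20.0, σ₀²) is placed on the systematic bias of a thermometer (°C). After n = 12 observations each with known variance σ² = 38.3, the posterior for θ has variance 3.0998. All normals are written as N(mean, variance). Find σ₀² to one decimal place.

For the Normal–Normal model with known σ², precisions add: τ_n = τ₀ + n/σ².
So 1/σ₀² = 1/3.0998 − 12/38.3 = 0.322601 − 0.313316 = 0.009285.
Hence σ₀² = 1/0.009285 ≈ 107.7.

σ₀² = 107.7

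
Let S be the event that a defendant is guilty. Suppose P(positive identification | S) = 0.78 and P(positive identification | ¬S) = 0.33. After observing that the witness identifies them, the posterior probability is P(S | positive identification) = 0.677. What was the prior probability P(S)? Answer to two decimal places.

P(S) = 0.47

In odds form, posterior odds = prior odds × likelihood ratio, so prior odds = posterior odds ÷ LR.
Posterior odds = 0.677/(1−0.677) = 2.0960. LR = 0.78/0.33 = 2.3636.
Prior odds = 2.0960/2.3636 = 0.8868, so P(S) = 0.8868/(1+0.8868) ≈ 0.47.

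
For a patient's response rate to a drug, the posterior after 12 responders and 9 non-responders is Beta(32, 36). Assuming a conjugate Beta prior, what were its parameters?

Under Beta–binomial conjugacy the posterior parameters are (α+s, β+f).
So α = 32 − 12 = 20 and β = 36 − 9 = 27.

Beta(20, 27)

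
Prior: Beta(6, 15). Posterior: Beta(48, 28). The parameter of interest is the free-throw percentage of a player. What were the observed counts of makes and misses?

A Beta(a, b) prior with s successes and f failures in binomial data gives a Beta(a+s, b+f) posterior.
Match parameters: s=48−6=42, f=28−15=13.

42 makes and 13 misses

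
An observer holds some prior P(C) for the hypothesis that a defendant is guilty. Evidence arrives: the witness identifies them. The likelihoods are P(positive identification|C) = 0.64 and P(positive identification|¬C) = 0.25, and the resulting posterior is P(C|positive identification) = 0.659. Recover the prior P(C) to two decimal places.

P(C) = 0.43

In odds form, posterior odds = prior odds × likelihood ratio, so prior odds = posterior odds ÷ LR.
Posterior odds = 0.659/(1−0.659) = 1.9326. LR = 0.64/0.25 = 2.5600.
Prior odds = 1.9326/2.5600 = 0.7549, so P(C) = 0.7549/(1+0.7549) ≈ 0.43.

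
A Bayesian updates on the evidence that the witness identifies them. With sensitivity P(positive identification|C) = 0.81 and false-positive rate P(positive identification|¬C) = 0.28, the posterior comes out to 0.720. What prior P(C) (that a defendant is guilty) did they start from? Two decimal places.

P(C) = 0.47

Bayes' rule in odds form gives O(C|E) = O(C)·[P(E|C)/P(E|¬C)], hence O(C) = O(C|E)/LR.
Posterior odds = 0.720/(1−0.720) = 2.5714. LR = 0.81/0.28 = 2.8929.
Prior odds = 2.5714/2.8929 = 0.8889, so P(C) = 0.8889/(1+0.8889) ≈ 0.47.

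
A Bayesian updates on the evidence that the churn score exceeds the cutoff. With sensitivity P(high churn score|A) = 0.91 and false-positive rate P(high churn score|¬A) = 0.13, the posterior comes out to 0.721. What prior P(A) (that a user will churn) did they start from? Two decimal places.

In odds form, posterior odds = prior odds × likelihood ratio, so prior odds = posterior odds ÷ LR.
Posterior odds = 0.721/(1−0.721) = 2.5842. LR = 0.91/0.13 = 7.0000.
Prior odds = 2.5842/7.0000 = 0.3692, so P(A) = 0.3692/(1+0.3692) ≈ 0.27.

P(A) = 0.27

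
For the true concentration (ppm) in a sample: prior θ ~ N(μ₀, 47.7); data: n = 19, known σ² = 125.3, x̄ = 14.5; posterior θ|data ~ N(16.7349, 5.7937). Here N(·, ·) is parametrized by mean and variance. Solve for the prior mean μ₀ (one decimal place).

μ₀ = 32.9

With known observation variance, the Normal–Normal posterior has precision τ_n = τ₀ + n/σ² and mean μ_n = (τ₀μ₀ + (n/σ²)x̄)/τ_n.
Here τ₀ = 1/47.7 = 0.020964 and τ_data = 19/125.3 = 0.151636, so τ_n = 0.172600.
Rearranging for μ₀: μ₀ = (μ_n·τ_n − τ_data·x̄)/τ₀ = (16.7349·0.172600 − 0.151636·14.5) / 0.020964 = 0.689722/0.020964 ≈ 32.9.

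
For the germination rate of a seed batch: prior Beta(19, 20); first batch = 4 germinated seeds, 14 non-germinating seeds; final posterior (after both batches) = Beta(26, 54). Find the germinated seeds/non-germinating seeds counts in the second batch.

Sequential conjugate updates are equivalent to a single update on the pooled data, so total successes = posterior α − prior α and total failures = posterior β − prior β.
Total across both batches: 26−19=7 germinated seeds, 54−20=34 non-germinating seeds.
Subtract the first batch: 7−4=3 germinated seeds and 34−14=20 non-germinating seeds.

3 germinated seeds and 20 non-germinating seeds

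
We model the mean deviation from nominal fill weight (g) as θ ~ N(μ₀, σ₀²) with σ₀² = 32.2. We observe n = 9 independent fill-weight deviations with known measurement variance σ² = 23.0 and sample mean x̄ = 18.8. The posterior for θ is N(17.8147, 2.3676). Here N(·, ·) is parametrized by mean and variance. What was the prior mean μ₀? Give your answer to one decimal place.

With known observation variance, the Normal–Normal posterior has precision τ_n = τ₀ + n/σ² and mean μ_n = (τ₀μ₀ + (n/σ²)x̄)/τ_n.
Here τ₀ = 1/32.2 = 0.031056 and τ_data = 9/23.0 = 0.391304, so τ_n = 0.422360.
Rearranging for μ₀: μ₀ = (μ_n·τ_n − τ_data·x̄)/τ₀ = (17.8147·0.422360 − 0.391304·18.8) / 0.031056 = 0.167701/0.031056 ≈ 5.4.

μ₀ = 5.4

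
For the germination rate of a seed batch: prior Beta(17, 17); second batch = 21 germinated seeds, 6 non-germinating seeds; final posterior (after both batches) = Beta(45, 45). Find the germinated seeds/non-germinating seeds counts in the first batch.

7 germinated seeds and 22 non-germinating seeds

Sequential conjugate updates are equivalent to a single update on the pooled data, so total successes = posterior α − prior α and total failures = posterior β − prior β.
Total across both batches: 45−17=28 germinated seeds, 45−17=28 non-germinating seeds.
Subtract the second batch: 28−21=7 germinated seeds and 28−6=22 non-germinating seeds.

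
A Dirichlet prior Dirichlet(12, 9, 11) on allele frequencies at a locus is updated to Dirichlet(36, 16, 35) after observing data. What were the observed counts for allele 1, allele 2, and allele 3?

For a Dirichlet(α) prior with multinomial counts c, the posterior is Dirichlet(α + c) componentwise.
Counts are posterior − prior componentwise: 36−12=24, 16−9=7, 35−11=24.

counts (24, 7, 24)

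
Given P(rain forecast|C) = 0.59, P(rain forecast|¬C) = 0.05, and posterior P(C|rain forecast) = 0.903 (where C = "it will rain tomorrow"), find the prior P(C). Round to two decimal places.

P(C) = 0.44

Bayes' rule in odds form gives O(C|E) = O(C)·[P(E|C)/P(E|¬C)], hence O(C) = O(C|E)/LR.
Posterior odds = 0.903/(1−0.903) = 9.3093. LR = 0.59/0.05 = 11.8000.
Prior odds = 9.3093/11.8000 = 0.7889, so P(C) = 0.7889/(1+0.7889) ≈ 0.44.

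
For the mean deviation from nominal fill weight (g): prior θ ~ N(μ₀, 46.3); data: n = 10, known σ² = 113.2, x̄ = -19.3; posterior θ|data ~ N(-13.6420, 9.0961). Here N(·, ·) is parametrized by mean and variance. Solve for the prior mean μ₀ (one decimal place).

μ₀ = 9.5

With known observation variance, the Normal–Normal posterior has precision τ_n = τ₀ + n/σ² and mean μ_n = (τ₀μ₀ + (n/σ²)x̄)/τ_n.
Here τ₀ = 1/46.3 = 0.021598 and τ_data = 10/113.2 = 0.088339, so τ_n = 0.109937.
Rearranging for μ₀: μ₀ = (μ_n·τ_n − τ_data·x̄)/τ₀ = (-13.6420·0.109937 − 0.088339·-19.3) / 0.021598 = 0.205182/0.021598 ≈ 9.5.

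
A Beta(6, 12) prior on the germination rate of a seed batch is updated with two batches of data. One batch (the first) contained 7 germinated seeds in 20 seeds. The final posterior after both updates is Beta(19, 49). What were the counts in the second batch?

6 germinated seeds and 24 non-germinating seeds

Sequential conjugate updates are equivalent to a single update on the pooled data, so total successes = posterior α − prior α and total failures = posterior β − prior β.
Total across both batches: 19−6=13 germinated seeds, 49−12=37 non-germinating seeds.
Subtract the first batch: 13−7=6 germinated seeds and 37−13=24 non-germinating seeds.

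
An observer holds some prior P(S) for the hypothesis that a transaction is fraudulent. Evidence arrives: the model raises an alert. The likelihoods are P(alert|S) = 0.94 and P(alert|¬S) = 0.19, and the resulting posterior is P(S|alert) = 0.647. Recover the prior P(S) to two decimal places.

P(S) = 0.27

In odds form, posterior odds = prior odds × likelihood ratio, so prior odds = posterior odds ÷ LR.
Posterior odds = 0.647/(1−0.647) = 1.8329. LR = 0.94/0.19 = 4.9474.
Prior odds = 1.8329/4.9474 = 0.3705, so P(S) = 0.3705/(1+0.3705) ≈ 0.27.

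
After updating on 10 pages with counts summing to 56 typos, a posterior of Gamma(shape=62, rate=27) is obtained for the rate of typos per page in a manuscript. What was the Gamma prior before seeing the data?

Gamma(shape=6, rate=17)

Gamma–Poisson conjugacy: posterior shape = α + Σxᵢ, posterior rate = β + n.
So α = 62 − 56 = 6 and β = 27 − 10 = 17.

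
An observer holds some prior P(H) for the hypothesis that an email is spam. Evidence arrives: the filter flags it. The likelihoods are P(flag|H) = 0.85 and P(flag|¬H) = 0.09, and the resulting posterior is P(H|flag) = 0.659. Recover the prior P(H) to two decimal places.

P(H) = 0.17

In odds form, posterior odds = prior odds × likelihood ratio, so prior odds = posterior odds ÷ LR.
Posterior odds = 0.659/(1−0.659) = 1.9326. LR = 0.85/0.09 = 9.4444.
Prior odds = 1.9326/9.4444 = 0.2046, so P(H) = 0.2046/(1+0.2046) ≈ 0.17.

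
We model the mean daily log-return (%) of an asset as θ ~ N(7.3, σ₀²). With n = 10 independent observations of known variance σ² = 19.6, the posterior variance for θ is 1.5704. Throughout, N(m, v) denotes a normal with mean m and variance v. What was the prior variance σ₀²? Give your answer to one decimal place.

For the Normal–Normal model with known σ², precisions add: τ_n = τ₀ + n/σ².
So 1/σ₀² = 1/1.5704 − 10/19.6 = 0.636780 − 0.510204 = 0.126576.
Hence σ₀² = 1/0.126576 ≈ 7.9.

σ₀² = 7.9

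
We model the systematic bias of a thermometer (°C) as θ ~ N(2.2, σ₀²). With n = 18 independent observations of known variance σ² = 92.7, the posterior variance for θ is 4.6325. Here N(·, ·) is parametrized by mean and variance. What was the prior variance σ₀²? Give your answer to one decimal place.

Posterior precision equals prior precision plus data precision: 1/σ_n² = 1/σ₀² + n/σ².
So 1/σ₀² = 1/4.6325 − 18/92.7 = 0.215866 − 0.194175 = 0.021691.
Hence σ₀² = 1/0.021691 ≈ 46.1.

σ₀² = 46.1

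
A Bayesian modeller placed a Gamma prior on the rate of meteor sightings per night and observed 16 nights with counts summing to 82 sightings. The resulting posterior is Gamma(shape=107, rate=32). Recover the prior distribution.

A Gamma(α, β) prior (rate parametrization) on a Poisson rate with n observations summing to S gives posterior Gamma(α+S, β+n).
So α = 107 − 82 = 25 and β = 32 − 16 = 16.

Gamma(shape=25, rate=16)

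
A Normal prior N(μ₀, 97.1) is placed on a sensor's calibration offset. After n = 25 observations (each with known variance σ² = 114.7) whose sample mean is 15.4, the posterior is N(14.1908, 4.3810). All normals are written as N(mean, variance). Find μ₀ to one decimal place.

With known observation variance, the Normal–Normal posterior has precision τ_n = τ₀ + n/σ² and mean μ_n = (τ₀μ₀ + (n/σ²)x̄)/τ_n.
Here τ₀ = 1/97.1 = 0.010299 and τ_data = 25/114.7 = 0.217960, so τ_n = 0.228259.
Rearranging for μ₀: μ₀ = (μ_n·τ_n − τ_data·x̄)/τ₀ = (14.1908·0.228259 − 0.217960·15.4) / 0.010299 = -0.117406/0.010299 ≈ -11.4.

μ₀ = -11.4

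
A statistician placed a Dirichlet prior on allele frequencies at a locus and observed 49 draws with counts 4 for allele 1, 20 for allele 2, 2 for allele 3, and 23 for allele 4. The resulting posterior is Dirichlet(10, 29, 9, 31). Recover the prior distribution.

For a Dirichlet(α) prior with multinomial counts c, the posterior is Dirichlet(α + c) componentwise.
Subtract each count from the matching posterior parameter: 10−4=6, 29−20=9, 9−2=7, 31−23=8.

Dirichlet(6, 9, 7, 8)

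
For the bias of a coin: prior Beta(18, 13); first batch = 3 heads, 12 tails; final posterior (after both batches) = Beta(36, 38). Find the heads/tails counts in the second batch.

Sequential conjugate updates are equivalent to a single update on the pooled data, so total successes = posterior α − prior α and total failures = posterior β − prior β.
Total across both batches: 36−18=18 heads, 38−13=25 tails.
Subtract the first batch: 18−3=15 heads and 25−12=13 tails.

15 heads and 13 tails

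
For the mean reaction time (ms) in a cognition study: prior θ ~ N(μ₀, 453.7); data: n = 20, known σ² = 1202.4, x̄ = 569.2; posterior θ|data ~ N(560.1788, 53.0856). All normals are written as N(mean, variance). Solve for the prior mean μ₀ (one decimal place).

With known observation variance, the Normal–Normal posterior has precision τ_n = τ₀ + n/σ² and mean μ_n = (τ₀μ₀ + (n/σ²)x̄)/τ_n.
Here τ₀ = 1/453.7 = 0.002204 and τ_data = 20/1202.4 = 0.016633, so τ_n = 0.018837.
Rearranging for μ₀: μ₀ = (μ_n·τ_n − τ_data·x̄)/τ₀ = (560.1788·0.018837 − 0.016633·569.2) / 0.002204 = 1.084584/0.002204 ≈ 492.1.

μ₀ = 492.1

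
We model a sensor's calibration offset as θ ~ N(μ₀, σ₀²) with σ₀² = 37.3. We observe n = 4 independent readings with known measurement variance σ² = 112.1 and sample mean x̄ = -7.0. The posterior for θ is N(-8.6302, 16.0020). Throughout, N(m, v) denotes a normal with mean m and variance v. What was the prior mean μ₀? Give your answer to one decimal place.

μ₀ = -10.8

With known observation variance, the Normal–Normal posterior has precision τ_n = τ₀ + n/σ² and mean μ_n = (τ₀μ₀ + (n/σ²)x̄)/τ_n.
Here τ₀ = 1/37.3 = 0.026810 and τ_data = 4/112.1 = 0.035682, so τ_n = 0.062492.
Rearranging for μ₀: μ₀ = (μ_n·τ_n − τ_data·x̄)/τ₀ = (-8.6302·0.062492 − 0.035682·-7.0) / 0.026810 = -0.289544/0.026810 ≈ -10.8.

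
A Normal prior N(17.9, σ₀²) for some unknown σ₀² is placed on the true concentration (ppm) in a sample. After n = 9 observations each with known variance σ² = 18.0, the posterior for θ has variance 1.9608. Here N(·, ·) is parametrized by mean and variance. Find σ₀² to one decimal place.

Posterior precision equals prior precision plus data precision: 1/σ_n² = 1/σ₀² + n/σ².
So 1/σ₀² = 1/1.9608 − 9/18.0 = 0.509996 − 0.500000 = 0.009996.
Hence σ₀² = 1/0.009996 ≈ 100.0.

σ₀² = 100.0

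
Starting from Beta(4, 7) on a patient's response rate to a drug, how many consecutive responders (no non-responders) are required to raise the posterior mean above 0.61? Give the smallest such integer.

k = 7

After k responders and 0 non-responders the posterior is Beta(4+k, 7), with mean (4+k)/(4+7+k).
Set (4+k)/(11+k) > 0.61 and solve: k > (0.61·11 − 4)/(1 − 0.61) = 6.949.
The smallest integer exceeding 6.949 is 7, and checking k=7: (11)/(18) = 0.6111 > 0.61.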